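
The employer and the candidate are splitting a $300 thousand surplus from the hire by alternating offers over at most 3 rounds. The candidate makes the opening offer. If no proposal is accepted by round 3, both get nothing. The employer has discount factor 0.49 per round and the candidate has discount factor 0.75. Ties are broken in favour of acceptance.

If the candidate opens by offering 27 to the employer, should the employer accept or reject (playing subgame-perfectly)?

Work out the employer's continuation value if the offer is rejected.
Round 3 (the candidate proposes): the employer will accept anything ≥ 0, so the candidate offers 0 and keeps 300.
Round 2 (the employer proposes): the candidate can get 300 next round, worth 0.75 × 300 = 225 now, so the employer offers 225, keeping 75.
So by rejecting in round 1, the employer gets 75 next round, worth 0.49 × 75 = 36.75 now.
Offer 27 < 36.75, so the employer rejects.

Reject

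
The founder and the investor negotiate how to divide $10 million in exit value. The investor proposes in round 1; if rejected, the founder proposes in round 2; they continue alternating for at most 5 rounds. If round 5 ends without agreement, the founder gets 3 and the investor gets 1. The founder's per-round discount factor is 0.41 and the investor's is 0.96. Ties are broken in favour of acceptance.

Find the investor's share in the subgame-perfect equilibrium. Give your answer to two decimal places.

9.31

Solve by backward induction from round 5.
Round 5 (the investor proposes): the founder gets 3 if talks fail, so the investor offers 3 and keeps 7.
Round 4 (the founder proposes): the investor can get 7 next round, worth 0.96 × 7 = 6.72 now; the founder offers that and keeps 3.28.
Round 3 (the investor proposes): the founder can get 3.28 next round, worth 0.41 × 3.28 = 1.3448 now; the investor offers that and keeps 8.6552.
Round 2 (the founder proposes): the investor can get 8.6552 next round, worth 0.96 × 8.6552 = 8.308992 now. The founder offers 8.308992 and keeps 10 − 8.308992 = 1.691008.
Round 1 (the investor proposes): the founder can get 1.691008 next round, worth 0.41 × 1.691008 = 0.69331328 now, so the investor offers 0.69331328, keeping 9.30668672.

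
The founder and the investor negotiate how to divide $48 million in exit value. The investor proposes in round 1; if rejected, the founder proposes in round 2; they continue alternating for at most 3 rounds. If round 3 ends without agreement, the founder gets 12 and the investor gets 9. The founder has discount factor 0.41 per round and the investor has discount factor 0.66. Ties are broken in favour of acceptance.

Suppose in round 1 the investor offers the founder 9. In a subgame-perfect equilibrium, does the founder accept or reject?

Reject

Round 3 (the investor proposes): the founder gets 12 if talks fail, so the investor offers 12 and keeps 36.
Round 2 (the founder proposes): the investor can get 36 next round, worth 0.66 × 36 = 23.76 now. The founder offers 23.76 and keeps 48 − 23.76 = 24.24.
So by rejecting in round 1, the founder gets 24.24 next round, worth 0.41 × 24.24 = 9.9384 now.
Offer 9 < 9.9384, so the founder rejects.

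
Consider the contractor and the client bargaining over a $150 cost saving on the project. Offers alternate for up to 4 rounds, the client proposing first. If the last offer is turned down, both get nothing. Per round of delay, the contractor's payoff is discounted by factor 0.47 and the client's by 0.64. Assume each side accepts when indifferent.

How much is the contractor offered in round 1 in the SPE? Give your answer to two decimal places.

Round 4 (the contractor proposes): the client will accept anything ≥ 0, so the contractor offers 0 and keeps 150.
Round 3 (the client proposes): the contractor can get 150 next round, worth 0.47 × 150 = 70.5 now, so the client offers 70.5, keeping 79.5.
Round 2 (the contractor proposes): the client can get 79.5 next round, worth 0.64 × 79.5 = 50.88 now. The contractor offers 50.88 and keeps 150 − 50.88 = 99.12.
Round 1 (the client proposes): the contractor can get 99.12 next round, worth 0.47 × 99.12 = 46.5864 now. The client offers 46.5864 and keeps 150 − 46.5864 = 103.4136.

46.59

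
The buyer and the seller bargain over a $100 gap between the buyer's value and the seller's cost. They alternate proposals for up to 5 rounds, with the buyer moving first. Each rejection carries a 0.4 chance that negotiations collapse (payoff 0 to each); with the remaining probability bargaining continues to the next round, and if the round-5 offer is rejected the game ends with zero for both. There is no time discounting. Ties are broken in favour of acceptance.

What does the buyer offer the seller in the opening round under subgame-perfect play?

Round 5 (the buyer proposes): rejection yields 0 for the seller; the buyer offers 0 and keeps 100.
Round 4 (the seller proposes): rejecting gives the buyer an expected 0.6 × 100 = 60, so the seller offers 60, keeping 40.
Round 3 (the buyer proposes): rejecting gives the seller an expected 0.6 × 40 = 24, so the buyer offers 24, keeping 76.
Round 2 (the seller proposes): rejecting gives the buyer an expected 0.6 × 76 = 45.6. The seller offers 45.6 and keeps 100 − 45.6 = 54.4.
Round 1 (the buyer proposes): rejecting gives the seller an expected 0.6 × 54.4 = 32.64; the buyer offers that and keeps 67.36.

32.64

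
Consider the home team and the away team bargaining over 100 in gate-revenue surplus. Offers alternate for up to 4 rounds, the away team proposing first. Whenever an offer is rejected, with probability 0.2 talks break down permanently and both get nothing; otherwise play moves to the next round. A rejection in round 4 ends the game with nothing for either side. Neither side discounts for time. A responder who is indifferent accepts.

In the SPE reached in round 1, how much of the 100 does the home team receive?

67.2

Round 4 (the home team proposes): the away team will accept anything ≥ 0, so the home team offers 0 and keeps 100.
Round 3 (the away team proposes): rejecting gives the home team an expected 0.8 × 100 = 80. The away team offers 80 and keeps 100 − 80 = 20.
Round 2 (the home team proposes): rejecting gives the away team an expected 0.8 × 20 = 16. The home team offers 16 and keeps 100 − 16 = 84.
Round 1 (the away team proposes): rejecting gives the home team an expected 0.8 × 84 = 67.2. The away team offers 67.2 and keeps 100 − 67.2 = 32.8.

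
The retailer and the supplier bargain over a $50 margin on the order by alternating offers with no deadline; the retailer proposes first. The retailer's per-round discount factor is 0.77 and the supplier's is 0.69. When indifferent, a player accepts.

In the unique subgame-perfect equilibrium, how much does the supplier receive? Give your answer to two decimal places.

16.93

When the retailer proposes, the supplier accepts any offer worth at least 0.69 times what the supplier would get by proposing next round; and vice versa.
This gives x = 50 − 0.69y and y = 50 − 0.77x, where x and y are each side's share when it proposes.
Hence (1 − 0.69·0.77)x = 50(1 − 0.69), i.e. 0.4687·x = 15.5.
x ≈ 33.0702; the supplier's share is 50 − x ≈ 16.9298.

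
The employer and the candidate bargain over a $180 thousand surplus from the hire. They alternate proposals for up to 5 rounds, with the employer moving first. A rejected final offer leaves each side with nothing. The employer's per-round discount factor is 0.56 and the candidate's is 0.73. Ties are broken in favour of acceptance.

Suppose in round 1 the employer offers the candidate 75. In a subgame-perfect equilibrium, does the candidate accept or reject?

Round 5 (the employer proposes): rejection yields 0 for the candidate; the employer offers 0 and keeps 180.
Round 4 (the candidate proposes): the employer can get 180 next round, worth 0.56 × 180 = 100.8 now; the candidate offers that and keeps 79.2.
Round 3 (the employer proposes): the candidate can get 79.2 next round, worth 0.73 × 79.2 = 57.816 now; the employer offers that and keeps 122.184.
Round 2 (the candidate proposes): the employer can get 122.184 next round, worth 0.56 × 122.184 = 68.42304 now; the candidate offers that and keeps 111.57696.
So by rejecting in round 1, the candidate gets 111.57696 next round, worth 0.73 × 111.57696 = 81.4511808 now.
Offer 75 < 81.4511808, so the candidate rejects.

Reject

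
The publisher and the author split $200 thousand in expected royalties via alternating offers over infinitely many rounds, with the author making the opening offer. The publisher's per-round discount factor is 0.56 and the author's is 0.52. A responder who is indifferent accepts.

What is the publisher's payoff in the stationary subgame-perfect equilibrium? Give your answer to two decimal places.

75.85

When the author proposes, the publisher accepts any offer worth at least 0.56 times what the publisher would get by proposing next round; and vice versa.
This gives x = 200 − 0.56y and y = 200 − 0.52x, where x and y are each side's share when it proposes.
Hence (1 − 0.56·0.52)x = 200(1 − 0.56), i.e. 0.7088·x = 88.
x ≈ 124.1535; the publisher's share is 200 − x ≈ 75.8465.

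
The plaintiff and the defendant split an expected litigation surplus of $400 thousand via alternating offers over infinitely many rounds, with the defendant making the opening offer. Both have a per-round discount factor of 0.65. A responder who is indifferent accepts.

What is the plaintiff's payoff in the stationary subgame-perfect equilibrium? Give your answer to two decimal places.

When the defendant proposes, the plaintiff accepts any offer worth at least 0.65 times what the plaintiff would get by proposing next round; and vice versa.
This gives x = 400 − 0.65y and y = 400 − 0.65x, where x and y are each side's share when it proposes.
Hence (1 − 0.65·0.65)x = 400(1 − 0.65), i.e. 0.5775·x = 140.
x ≈ 242.4242; the plaintiff's share is 400 − x ≈ 157.5758.

157.58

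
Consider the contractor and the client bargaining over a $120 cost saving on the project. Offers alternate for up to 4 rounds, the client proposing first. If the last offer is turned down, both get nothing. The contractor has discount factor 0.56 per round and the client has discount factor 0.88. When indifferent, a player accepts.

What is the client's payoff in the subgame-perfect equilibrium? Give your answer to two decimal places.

Round 4 (the contractor proposes): the client will accept anything ≥ 0, so the contractor offers 0 and keeps 120.
Round 3 (the client proposes): the contractor can get 120 next round, worth 0.56 × 120 = 67.2 now; the client offers that and keeps 52.8.
Round 2 (the contractor proposes): the client can get 52.8 next round, worth 0.88 × 52.8 = 46.464 now, so the contractor offers 46.464, keeping 73.536.
Round 1 (the client proposes): the contractor can get 73.536 next round, worth 0.56 × 73.536 = 41.18016 now. The client offers 41.18016 and keeps 120 − 41.18016 = 78.81984.

78.82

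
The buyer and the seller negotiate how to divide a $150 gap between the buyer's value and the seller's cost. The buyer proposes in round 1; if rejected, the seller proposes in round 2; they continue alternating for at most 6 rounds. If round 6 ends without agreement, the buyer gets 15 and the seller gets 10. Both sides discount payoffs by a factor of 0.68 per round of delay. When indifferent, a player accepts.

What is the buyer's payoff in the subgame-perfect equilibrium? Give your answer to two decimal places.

82.64

Solve by backward induction from round 6.
Round 6 (the seller proposes): the buyer gets 15 if talks fail, so the seller offers 15 and keeps 135.
Round 5 (the buyer proposes): the seller can get 135 next round, worth 0.68 × 135 = 91.8 now. The buyer offers 91.8 and keeps 150 − 91.8 = 58.2.
Round 4 (the seller proposes): the buyer can get 58.2 next round, worth 0.68 × 58.2 = 39.576 now; the seller offers that and keeps 110.424.
Round 3 (the buyer proposes): the seller can get 110.424 next round, worth 0.68 × 110.424 = 75.08832 now; the buyer offers that and keeps 74.91168.
Round 2 (the seller proposes): the buyer can get 74.91168 next round, worth 0.68 × 74.91168 = 50.9399424 now; the seller offers that and keeps 99.0600576.
Round 1 (the buyer proposes): the seller can get 99.0600576 next round, worth 0.68 × 99.0600576 = 67.360839168 now. The buyer offers 67.360839168 and keeps 150 − 67.360839168 = 82.639160832.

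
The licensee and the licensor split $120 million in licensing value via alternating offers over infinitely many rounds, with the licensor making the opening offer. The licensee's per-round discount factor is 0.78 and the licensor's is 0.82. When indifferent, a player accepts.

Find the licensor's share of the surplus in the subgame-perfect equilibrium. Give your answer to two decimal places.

73.25

Let x be the licensor's share when the licensor proposes and y be the licensee's share when the licensee proposes.
The licensee accepts iff offered ≥ 0.78·y, so x = 120 − 0.78y. Symmetrically y = 120 − 0.82x.
Substituting: x = 120 − 0.78(120 − 0.82x), giving x(1 − 0.82·0.78) = 120(1 − 0.78).
So x = 120 × 0.22 / 0.3604 ≈ 73.2519, and the licensee receives 120 − x ≈ 46.7481.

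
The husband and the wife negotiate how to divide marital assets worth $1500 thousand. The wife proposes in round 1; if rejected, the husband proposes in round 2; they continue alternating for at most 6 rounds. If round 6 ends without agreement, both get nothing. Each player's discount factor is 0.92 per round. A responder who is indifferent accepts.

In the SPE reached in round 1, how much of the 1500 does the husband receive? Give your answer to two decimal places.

Round 6 (the husband proposes): the wife will accept anything ≥ 0, so the husband offers 0 and keeps 1500.
Round 5 (the wife proposes): the husband can get 1500 next round, worth 0.92 × 1500 = 1380 now; the wife offers that and keeps 120.
Round 4 (the husband proposes): the wife can get 120 next round, worth 0.92 × 120 = 110.4 now; the husband offers that and keeps 1389.6.
Round 3 (the wife proposes): the husband can get 1389.6 next round, worth 0.92 × 1389.6 = 1278.432 now; the wife offers that and keeps 221.568.
Round 2 (the husband proposes): the wife can get 221.568 next round, worth 0.92 × 221.568 = 203.84256 now; the husband offers that and keeps 1296.15744.
Round 1 (the wife proposes): the husband can get 1296.15744 next round, worth 0.92 × 1296.15744 = 1192.4648448 now; the wife offers that and keeps 307.5351552.

1192.46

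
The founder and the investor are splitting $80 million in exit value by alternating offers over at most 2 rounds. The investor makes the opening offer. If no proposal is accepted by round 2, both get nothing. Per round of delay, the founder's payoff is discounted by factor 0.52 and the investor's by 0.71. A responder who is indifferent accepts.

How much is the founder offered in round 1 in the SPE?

Round 2 (the founder proposes): the investor will accept anything ≥ 0, so the founder offers 0 and keeps 80.
Round 1 (the investor proposes): the founder can get 80 next round, worth 0.52 × 80 = 41.6 now; the investor offers that and keeps 38.4.

41.6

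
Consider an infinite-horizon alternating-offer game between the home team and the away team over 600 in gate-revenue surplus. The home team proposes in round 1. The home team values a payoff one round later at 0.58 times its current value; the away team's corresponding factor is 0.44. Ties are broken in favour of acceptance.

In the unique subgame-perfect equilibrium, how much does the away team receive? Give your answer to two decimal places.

When the home team proposes, the away team accepts any offer worth at least 0.44 times what the away team would get by proposing next round; and vice versa.
This gives x = 600 − 0.44y and y = 600 − 0.58x, where x and y are each side's share when it proposes.
Hence (1 − 0.44·0.58)x = 600(1 − 0.44), i.e. 0.7448·x = 336.
x ≈ 451.1278; the away team's share is 600 − x ≈ 148.8722.

148.87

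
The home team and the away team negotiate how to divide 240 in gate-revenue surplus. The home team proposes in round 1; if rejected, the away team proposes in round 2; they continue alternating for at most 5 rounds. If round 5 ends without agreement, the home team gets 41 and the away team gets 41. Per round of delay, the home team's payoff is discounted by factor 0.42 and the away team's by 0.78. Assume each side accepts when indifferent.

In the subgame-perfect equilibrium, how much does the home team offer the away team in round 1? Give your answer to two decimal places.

148.55

Work backward from the last round.
Round 5 (the home team proposes): the away team gets 41 if talks fail, so the home team offers 41 and keeps 199.
Round 4 (the away team proposes): the home team can get 199 next round, worth 0.42 × 199 = 83.58 now, so the away team offers 83.58, keeping 156.42.
Round 3 (the home team proposes): the away team can get 156.42 next round, worth 0.78 × 156.42 = 122.0076 now; the home team offers that and keeps 117.9924.
Round 2 (the away team proposes): the home team can get 117.9924 next round, worth 0.42 × 117.9924 = 49.556808 now, so the away team offers 49.556808, keeping 190.443192.
Round 1 (the home team proposes): the away team can get 190.443192 next round, worth 0.78 × 190.443192 = 148.54568976 now; the home team offers that and keeps 91.45431024.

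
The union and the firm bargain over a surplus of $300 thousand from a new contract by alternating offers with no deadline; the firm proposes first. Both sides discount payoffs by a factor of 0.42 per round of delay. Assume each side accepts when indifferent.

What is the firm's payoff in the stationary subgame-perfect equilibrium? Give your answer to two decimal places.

211.27

In a stationary SPE each proposer offers the other exactly their discounted continuation value.
If the firm keeps x when proposing and the union keeps y when proposing, then x = 300 − 0.42y and y = 300 − 0.42x.
Solving: x = 300(1 − 0.42) / (1 − 0.42·0.42) = 174 / 0.8236 ≈ 211.2676.
The union gets 300 − 211.2676 ≈ 88.7324.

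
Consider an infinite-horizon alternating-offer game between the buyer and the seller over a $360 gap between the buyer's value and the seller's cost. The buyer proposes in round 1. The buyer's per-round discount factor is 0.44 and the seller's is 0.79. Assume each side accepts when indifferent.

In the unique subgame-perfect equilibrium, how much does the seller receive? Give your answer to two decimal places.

244.12

In a stationary SPE each proposer offers the other exactly their discounted continuation value.
If the buyer keeps x when proposing and the seller keeps y when proposing, then x = 360 − 0.79y and y = 360 − 0.44x.
Solving: x = 360(1 − 0.79) / (1 − 0.44·0.79) = 75.6 / 0.6524 ≈ 115.8798.
The seller gets 360 − 115.8798 ≈ 244.1202.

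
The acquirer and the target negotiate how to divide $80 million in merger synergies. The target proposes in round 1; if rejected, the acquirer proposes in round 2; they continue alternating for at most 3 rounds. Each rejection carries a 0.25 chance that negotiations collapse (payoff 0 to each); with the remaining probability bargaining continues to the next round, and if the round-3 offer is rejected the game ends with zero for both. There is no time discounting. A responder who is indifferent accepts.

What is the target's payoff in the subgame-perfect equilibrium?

By backward induction:
Round 3 (the target proposes): the acquirer will accept anything ≥ 0, so the target offers 0 and keeps 80.
Round 2 (the acquirer proposes): rejecting gives the target an expected 0.75 × 80 = 60. The acquirer offers 60 and keeps 80 − 60 = 20.
Round 1 (the target proposes): rejecting gives the acquirer an expected 0.75 × 20 = 15. The target offers 15 and keeps 80 − 15 = 65.

65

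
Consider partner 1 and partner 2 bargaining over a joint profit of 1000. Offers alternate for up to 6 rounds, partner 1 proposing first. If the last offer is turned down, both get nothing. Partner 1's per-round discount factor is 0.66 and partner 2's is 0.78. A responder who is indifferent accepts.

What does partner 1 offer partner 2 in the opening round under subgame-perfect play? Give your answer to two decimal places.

Work backward from the last round.
Round 6 (partner 2 proposes): partner 1 will accept anything ≥ 0, so partner 2 offers 0 and keeps 1000.
Round 5 (partner 1 proposes): partner 2 can get 1000 next round, worth 0.78 × 1000 = 780 now. Partner 1 offers 780 and keeps 1000 − 780 = 220.
Round 4 (partner 2 proposes): partner 1 can get 220 next round, worth 0.66 × 220 = 145.2 now. Partner 2 offers 145.2 and keeps 1000 − 145.2 = 854.8.
Round 3 (partner 1 proposes): partner 2 can get 854.8 next round, worth 0.78 × 854.8 = 666.744 now; partner 1 offers that and keeps 333.256.
Round 2 (partner 2 proposes): partner 1 can get 333.256 next round, worth 0.66 × 333.256 = 219.94896 now. Partner 2 offers 219.94896 and keeps 1000 − 219.94896 = 780.05104.
Round 1 (partner 1 proposes): partner 2 can get 780.05104 next round, worth 0.78 × 780.05104 = 608.4398112 now, so partner 1 offers 608.4398112, keeping 391.5601888.

608.44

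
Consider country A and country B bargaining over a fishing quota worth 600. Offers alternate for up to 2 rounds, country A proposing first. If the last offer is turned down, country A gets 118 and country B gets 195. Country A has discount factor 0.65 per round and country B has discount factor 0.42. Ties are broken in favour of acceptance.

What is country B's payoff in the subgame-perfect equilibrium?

Round 2 (country B proposes): country A gets 118 if talks fail, so country B offers 118 and keeps 482.
Round 1 (country A proposes): country B can get 482 next round, worth 0.42 × 482 = 202.44 now, so country A offers 202.44, keeping 397.56.

202.44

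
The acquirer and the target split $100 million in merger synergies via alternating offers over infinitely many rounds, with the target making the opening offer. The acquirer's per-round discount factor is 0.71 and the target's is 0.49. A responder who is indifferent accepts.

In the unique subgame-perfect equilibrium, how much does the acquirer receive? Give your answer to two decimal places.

55.53

In a stationary SPE each proposer offers the other exactly their discounted continuation value.
If the target keeps x when proposing and the acquirer keeps y when proposing, then x = 100 − 0.71y and y = 100 − 0.49x.
Solving: x = 100(1 − 0.71) / (1 − 0.49·0.71) = 29 / 0.6521 ≈ 44.4717.
The acquirer gets 100 − 44.4717 ≈ 55.5283.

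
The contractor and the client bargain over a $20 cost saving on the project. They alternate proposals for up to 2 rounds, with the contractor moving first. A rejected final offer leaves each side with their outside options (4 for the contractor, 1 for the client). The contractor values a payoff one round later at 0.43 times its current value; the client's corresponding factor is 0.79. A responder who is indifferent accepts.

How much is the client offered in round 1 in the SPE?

Round 2 (the client proposes): the contractor gets 4 if talks fail, so the client offers 4 and keeps 16.
Round 1 (the contractor proposes): the client can get 16 next round, worth 0.79 × 16 = 12.64 now; the contractor offers that and keeps 7.36.

12.64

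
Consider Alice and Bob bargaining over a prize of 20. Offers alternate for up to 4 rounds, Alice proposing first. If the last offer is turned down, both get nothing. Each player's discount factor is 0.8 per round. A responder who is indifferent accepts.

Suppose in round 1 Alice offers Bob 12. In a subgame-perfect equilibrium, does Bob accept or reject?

Reject

Round 4 (Bob proposes): rejection yields 0 for Alice; Bob offers 0 and keeps 20.
Round 3 (Alice proposes): Bob can get 20 next round, worth 0.8 × 20 = 16 now. Alice offers 16 and keeps 20 − 16 = 4.
Round 2 (Bob proposes): Alice can get 4 next round, worth 0.8 × 4 = 3.2 now; Bob offers that and keeps 16.8.
So by rejecting in round 1, Bob gets 16.8 next round, worth 0.8 × 16.8 = 13.44 now.
Offer 12 < 13.44, so Bob rejects.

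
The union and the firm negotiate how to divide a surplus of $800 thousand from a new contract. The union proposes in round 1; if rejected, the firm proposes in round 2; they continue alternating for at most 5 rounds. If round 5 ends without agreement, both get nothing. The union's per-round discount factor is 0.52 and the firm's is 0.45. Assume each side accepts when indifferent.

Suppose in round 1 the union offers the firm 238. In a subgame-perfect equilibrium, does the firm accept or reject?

Accept

Work out the firm's continuation value if the offer is rejected.
Round 5 (the union proposes): the firm will accept anything ≥ 0, so the union offers 0 and keeps 800.
Round 4 (the firm proposes): the union can get 800 next round, worth 0.52 × 800 = 416 now; the firm offers that and keeps 384.
Round 3 (the union proposes): the firm can get 384 next round, worth 0.45 × 384 = 172.8 now, so the union offers 172.8, keeping 627.2.
Round 2 (the firm proposes): the union can get 627.2 next round, worth 0.52 × 627.2 = 326.144 now, so the firm offers 326.144, keeping 473.856.
So by rejecting in round 1, the firm gets 473.856 next round, worth 0.45 × 473.856 = 213.2352 now.
Offer 238 ≥ 213.2352, so the firm accepts.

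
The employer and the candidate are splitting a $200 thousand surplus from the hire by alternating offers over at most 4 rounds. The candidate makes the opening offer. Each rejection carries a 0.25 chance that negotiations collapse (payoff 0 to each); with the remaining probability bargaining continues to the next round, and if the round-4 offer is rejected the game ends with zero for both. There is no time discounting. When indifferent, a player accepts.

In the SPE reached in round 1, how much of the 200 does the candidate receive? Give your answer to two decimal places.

78.13

Round 4 (the employer proposes): rejection yields 0 for the candidate; the employer offers 0 and keeps 200.
Round 3 (the candidate proposes): rejecting gives the employer an expected 0.75 × 200 = 150. The candidate offers 150 and keeps 200 − 150 = 50.
Round 2 (the employer proposes): rejecting gives the candidate an expected 0.75 × 50 = 37.5. The employer offers 37.5 and keeps 200 − 37.5 = 162.5.
Round 1 (the candidate proposes): rejecting gives the employer an expected 0.75 × 162.5 = 121.875. The candidate offers 121.875 and keeps 200 − 121.875 = 78.125.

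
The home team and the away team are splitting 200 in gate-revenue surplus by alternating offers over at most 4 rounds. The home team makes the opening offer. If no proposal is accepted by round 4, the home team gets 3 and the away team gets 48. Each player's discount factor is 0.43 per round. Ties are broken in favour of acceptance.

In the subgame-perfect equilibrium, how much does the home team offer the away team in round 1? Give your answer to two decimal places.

Round 4 (the away team proposes): the home team gets 3 if talks fail, so the away team offers 3 and keeps 197.
Round 3 (the home team proposes): the away team can get 197 next round, worth 0.43 × 197 = 84.71 now; the home team offers that and keeps 115.29.
Round 2 (the away team proposes): the home team can get 115.29 next round, worth 0.43 × 115.29 = 49.5747 now, so the away team offers 49.5747, keeping 150.4253.
Round 1 (the home team proposes): the away team can get 150.4253 next round, worth 0.43 × 150.4253 = 64.682879 now; the home team offers that and keeps 135.317121.

64.68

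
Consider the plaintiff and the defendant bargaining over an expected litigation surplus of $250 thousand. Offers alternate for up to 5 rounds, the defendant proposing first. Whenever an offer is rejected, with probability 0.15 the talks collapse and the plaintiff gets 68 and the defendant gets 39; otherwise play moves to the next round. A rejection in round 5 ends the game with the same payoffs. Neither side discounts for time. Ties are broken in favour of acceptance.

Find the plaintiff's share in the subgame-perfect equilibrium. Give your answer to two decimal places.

99.41

By backward induction:
Round 5 (the defendant proposes): the plaintiff gets 68 if talks fail, so the defendant offers 68 and keeps 182.
Round 4 (the plaintiff proposes): rejecting gives the defendant an expected 0.85 × 182 + 0.15 × 39 = 160.55. The plaintiff offers 160.55 and keeps 250 − 160.55 = 89.45.
Round 3 (the defendant proposes): rejecting gives the plaintiff an expected 0.85 × 89.45 + 0.15 × 68 = 86.2325, so the defendant offers 86.2325, keeping 163.7675.
Round 2 (the plaintiff proposes): rejecting gives the defendant an expected 0.85 × 163.7675 + 0.15 × 39 = 145.052375. The plaintiff offers 145.052375 and keeps 250 − 145.052375 = 104.947625.
Round 1 (the defendant proposes): rejecting gives the plaintiff an expected 0.85 × 104.947625 + 0.15 × 68 = 99.40548125. The defendant offers 99.40548125 and keeps 250 − 99.40548125 = 150.59451875.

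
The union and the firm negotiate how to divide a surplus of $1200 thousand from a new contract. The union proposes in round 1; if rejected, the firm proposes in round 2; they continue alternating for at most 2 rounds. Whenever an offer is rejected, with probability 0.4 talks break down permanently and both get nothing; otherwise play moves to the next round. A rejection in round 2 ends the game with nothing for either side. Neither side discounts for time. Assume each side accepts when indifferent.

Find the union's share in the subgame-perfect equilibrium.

480

Round 2 (the firm proposes): rejection yields 0 for the union; the firm offers 0 and keeps 1200.
Round 1 (the union proposes): rejecting gives the firm an expected 0.6 × 1200 = 720. The union offers 720 and keeps 1200 − 720 = 480.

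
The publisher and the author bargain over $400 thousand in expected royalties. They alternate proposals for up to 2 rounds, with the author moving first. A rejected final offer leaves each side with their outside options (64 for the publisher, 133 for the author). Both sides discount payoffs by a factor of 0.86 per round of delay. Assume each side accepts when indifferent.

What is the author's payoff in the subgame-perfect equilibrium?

170.38

Round 2 (the publisher proposes): the author gets 133 if talks fail, so the publisher offers 133 and keeps 267.
Round 1 (the author proposes): the publisher can get 267 next round, worth 0.86 × 267 = 229.62 now, so the author offers 229.62, keeping 170.38.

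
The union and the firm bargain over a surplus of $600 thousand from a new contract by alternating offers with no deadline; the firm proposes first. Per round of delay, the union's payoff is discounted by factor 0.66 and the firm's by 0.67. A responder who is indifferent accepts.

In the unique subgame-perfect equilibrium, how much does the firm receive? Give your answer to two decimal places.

In a stationary SPE each proposer offers the other exactly their discounted continuation value.
If the firm keeps x when proposing and the union keeps y when proposing, then x = 600 − 0.66y and y = 600 − 0.67x.
Solving: x = 600(1 − 0.66) / (1 − 0.67·0.66) = 204 / 0.5578 ≈ 365.7225.
The union gets 600 − 365.7225 ≈ 234.2775.

365.72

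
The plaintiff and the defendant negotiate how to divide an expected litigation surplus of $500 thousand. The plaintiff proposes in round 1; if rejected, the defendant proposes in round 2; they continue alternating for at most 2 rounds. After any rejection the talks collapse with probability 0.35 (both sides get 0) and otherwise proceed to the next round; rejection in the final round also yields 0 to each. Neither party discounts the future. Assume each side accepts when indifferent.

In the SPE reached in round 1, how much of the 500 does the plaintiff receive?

175

Round 2 (the defendant proposes): rejection yields 0 for the plaintiff; the defendant offers 0 and keeps 500.
Round 1 (the plaintiff proposes): rejecting gives the defendant an expected 0.65 × 500 = 325. The plaintiff offers 325 and keeps 500 − 325 = 175.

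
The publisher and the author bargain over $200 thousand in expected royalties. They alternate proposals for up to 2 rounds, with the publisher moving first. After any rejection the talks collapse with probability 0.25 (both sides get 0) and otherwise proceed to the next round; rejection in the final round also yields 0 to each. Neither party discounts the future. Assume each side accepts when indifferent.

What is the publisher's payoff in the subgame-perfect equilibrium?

By backward induction:
Round 2 (the author proposes): rejection yields 0 for the publisher; the author offers 0 and keeps 200.
Round 1 (the publisher proposes): rejecting gives the author an expected 0.75 × 200 = 150. The publisher offers 150 and keeps 200 − 150 = 50.

50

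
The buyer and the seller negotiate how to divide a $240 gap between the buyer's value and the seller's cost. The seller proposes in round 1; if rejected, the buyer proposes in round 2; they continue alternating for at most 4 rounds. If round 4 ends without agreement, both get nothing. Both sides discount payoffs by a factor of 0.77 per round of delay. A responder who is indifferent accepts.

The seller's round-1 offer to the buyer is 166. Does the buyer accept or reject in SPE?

Accept

Round 4 (the buyer proposes): the seller will accept anything ≥ 0, so the buyer offers 0 and keeps 240.
Round 3 (the seller proposes): the buyer can get 240 next round, worth 0.77 × 240 = 184.8 now, so the seller offers 184.8, keeping 55.2.
Round 2 (the buyer proposes): the seller can get 55.2 next round, worth 0.77 × 55.2 = 42.504 now. The buyer offers 42.504 and keeps 240 − 42.504 = 197.496.
So by rejecting in round 1, the buyer gets 197.496 next round, worth 0.77 × 197.496 = 152.07192 now.
Offer 166 ≥ 152.07192, so the buyer accepts.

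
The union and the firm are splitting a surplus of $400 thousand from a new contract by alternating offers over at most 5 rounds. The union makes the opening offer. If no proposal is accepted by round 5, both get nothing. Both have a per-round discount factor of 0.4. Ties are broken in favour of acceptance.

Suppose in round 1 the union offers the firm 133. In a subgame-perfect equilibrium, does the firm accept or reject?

Accept

Round 5 (the union proposes): rejection yields 0 for the firm; the union offers 0 and keeps 400.
Round 4 (the firm proposes): the union can get 400 next round, worth 0.4 × 400 = 160 now, so the firm offers 160, keeping 240.
Round 3 (the union proposes): the firm can get 240 next round, worth 0.4 × 240 = 96 now. The union offers 96 and keeps 400 − 96 = 304.
Round 2 (the firm proposes): the union can get 304 next round, worth 0.4 × 304 = 121.6 now; the firm offers that and keeps 278.4.
So by rejecting in round 1, the firm gets 278.4 next round, worth 0.4 × 278.4 = 111.36 now.
Offer 133 ≥ 111.36, so the firm accepts.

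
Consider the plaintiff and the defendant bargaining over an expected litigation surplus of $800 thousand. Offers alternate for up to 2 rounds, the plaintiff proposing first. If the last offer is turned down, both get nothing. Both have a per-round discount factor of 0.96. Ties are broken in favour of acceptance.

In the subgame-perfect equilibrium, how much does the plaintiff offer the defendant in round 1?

768

Round 2 (the defendant proposes): rejection yields 0 for the plaintiff; the defendant offers 0 and keeps 800.
Round 1 (the plaintiff proposes): the defendant can get 800 next round, worth 0.96 × 800 = 768 now, so the plaintiff offers 768, keeping 32.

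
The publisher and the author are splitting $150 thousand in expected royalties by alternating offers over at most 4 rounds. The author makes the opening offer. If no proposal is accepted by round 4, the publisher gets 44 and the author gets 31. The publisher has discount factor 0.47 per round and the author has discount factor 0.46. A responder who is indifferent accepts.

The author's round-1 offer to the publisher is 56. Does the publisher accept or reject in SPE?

Accept

Round 4 (the publisher proposes): the author gets 31 if talks fail, so the publisher offers 31 and keeps 119.
Round 3 (the author proposes): the publisher can get 119 next round, worth 0.47 × 119 = 55.93 now; the author offers that and keeps 94.07.
Round 2 (the publisher proposes): the author can get 94.07 next round, worth 0.46 × 94.07 = 43.2722 now, so the publisher offers 43.2722, keeping 106.7278.
So by rejecting in round 1, the publisher gets 106.7278 next round, worth 0.47 × 106.7278 = 50.162066 now.
Offer 56 ≥ 50.162066, so the publisher accepts.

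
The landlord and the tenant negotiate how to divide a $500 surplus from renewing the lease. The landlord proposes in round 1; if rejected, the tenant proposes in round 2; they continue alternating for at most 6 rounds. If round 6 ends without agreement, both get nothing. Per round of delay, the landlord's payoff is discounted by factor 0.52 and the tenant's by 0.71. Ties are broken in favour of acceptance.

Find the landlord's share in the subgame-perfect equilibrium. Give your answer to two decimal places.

By backward induction:
Round 6 (the tenant proposes): the landlord will accept anything ≥ 0, so the tenant offers 0 and keeps 500.
Round 5 (the landlord proposes): the tenant can get 500 next round, worth 0.71 × 500 = 355 now. The landlord offers 355 and keeps 500 − 355 = 145.
Round 4 (the tenant proposes): the landlord can get 145 next round, worth 0.52 × 145 = 75.4 now, so the tenant offers 75.4, keeping 424.6.
Round 3 (the landlord proposes): the tenant can get 424.6 next round, worth 0.71 × 424.6 = 301.466 now, so the landlord offers 301.466, keeping 198.534.
Round 2 (the tenant proposes): the landlord can get 198.534 next round, worth 0.52 × 198.534 = 103.23768 now, so the tenant offers 103.23768, keeping 396.76232.
Round 1 (the landlord proposes): the tenant can get 396.76232 next round, worth 0.71 × 396.76232 = 281.7012472 now, so the landlord offers 281.7012472, keeping 218.2987528.

218.30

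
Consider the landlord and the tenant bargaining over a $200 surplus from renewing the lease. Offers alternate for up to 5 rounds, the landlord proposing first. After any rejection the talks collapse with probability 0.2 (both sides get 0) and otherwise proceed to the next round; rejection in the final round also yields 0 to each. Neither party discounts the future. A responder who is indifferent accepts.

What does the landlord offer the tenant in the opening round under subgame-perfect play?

By backward induction:
Round 5 (the landlord proposes): the tenant will accept anything ≥ 0, so the landlord offers 0 and keeps 200.
Round 4 (the tenant proposes): rejecting gives the landlord an expected 0.8 × 200 = 160, so the tenant offers 160, keeping 40.
Round 3 (the landlord proposes): rejecting gives the tenant an expected 0.8 × 40 = 32, so the landlord offers 32, keeping 168.
Round 2 (the tenant proposes): rejecting gives the landlord an expected 0.8 × 168 = 134.4; the tenant offers that and keeps 65.6.
Round 1 (the landlord proposes): rejecting gives the tenant an expected 0.8 × 65.6 = 52.48. The landlord offers 52.48 and keeps 200 − 52.48 = 147.52.

52.48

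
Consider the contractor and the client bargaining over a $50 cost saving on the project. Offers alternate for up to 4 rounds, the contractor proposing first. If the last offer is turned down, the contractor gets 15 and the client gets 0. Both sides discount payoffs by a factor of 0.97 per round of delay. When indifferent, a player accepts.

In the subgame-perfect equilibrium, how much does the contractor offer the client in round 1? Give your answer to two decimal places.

33.40

Round 4 (the client proposes): the contractor gets 15 if talks fail, so the client offers 15 and keeps 35.
Round 3 (the contractor proposes): the client can get 35 next round, worth 0.97 × 35 = 33.95 now. The contractor offers 33.95 and keeps 50 − 33.95 = 16.05.
Round 2 (the client proposes): the contractor can get 16.05 next round, worth 0.97 × 16.05 = 15.5685 now, so the client offers 15.5685, keeping 34.4315.
Round 1 (the contractor proposes): the client can get 34.4315 next round, worth 0.97 × 34.4315 = 33.398555 now. The contractor offers 33.398555 and keeps 50 − 33.398555 = 16.601445.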